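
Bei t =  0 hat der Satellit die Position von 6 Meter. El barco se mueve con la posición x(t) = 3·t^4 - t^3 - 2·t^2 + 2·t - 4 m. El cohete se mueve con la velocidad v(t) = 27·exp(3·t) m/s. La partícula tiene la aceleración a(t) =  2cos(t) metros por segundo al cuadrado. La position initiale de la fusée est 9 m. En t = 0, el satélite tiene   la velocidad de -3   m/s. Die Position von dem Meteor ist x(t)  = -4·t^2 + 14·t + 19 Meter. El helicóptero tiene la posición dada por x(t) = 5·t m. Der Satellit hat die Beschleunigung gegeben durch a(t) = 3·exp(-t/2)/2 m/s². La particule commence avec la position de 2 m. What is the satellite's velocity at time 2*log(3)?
We must find the integral of our acceleration equation a(t) = 3·exp(-t/2)/2 1 time. Finding the antiderivative of a(t) and using v(0) = -3: v(t) = -3·exp(-t/2). We have velocity v(t) = -3·exp(-t/2). Substituting t = 2*log(3): v(2*log(3)) = -1.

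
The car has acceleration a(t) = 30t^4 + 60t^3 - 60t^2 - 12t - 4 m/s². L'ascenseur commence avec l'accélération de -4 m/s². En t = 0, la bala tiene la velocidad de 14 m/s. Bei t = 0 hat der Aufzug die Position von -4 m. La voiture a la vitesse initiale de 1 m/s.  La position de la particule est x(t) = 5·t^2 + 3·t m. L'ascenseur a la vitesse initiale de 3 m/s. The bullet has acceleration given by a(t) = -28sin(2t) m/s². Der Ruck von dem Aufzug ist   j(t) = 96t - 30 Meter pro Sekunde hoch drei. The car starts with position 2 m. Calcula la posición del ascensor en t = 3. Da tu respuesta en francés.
Nous devons trouver l'intégrale de notre équation du jerk j(t) = 96·t - 30 3 fois. La primitive du jerk, avec a(0) = -4, donne l'accélération: a(t) = 48·t^2 - 30·t - 4. En prenant ∫a(t)dt et en appliquant v(0) = 3, nous trouvons v(t) = 16·t^3 - 15·t^2 - 4·t + 3. En prenant ∫v(t)dt et en appliquant x(0) = -4, nous trouvons x(t) = 4·t^4 - 5·t^3 - 2·t^2 + 3·t - 4. De l'équation de la position x(t) = 4·t^4 - 5·t^3 - 2·t^2 + 3·t - 4, nous substituons t = 3 pour obtenir x = 176.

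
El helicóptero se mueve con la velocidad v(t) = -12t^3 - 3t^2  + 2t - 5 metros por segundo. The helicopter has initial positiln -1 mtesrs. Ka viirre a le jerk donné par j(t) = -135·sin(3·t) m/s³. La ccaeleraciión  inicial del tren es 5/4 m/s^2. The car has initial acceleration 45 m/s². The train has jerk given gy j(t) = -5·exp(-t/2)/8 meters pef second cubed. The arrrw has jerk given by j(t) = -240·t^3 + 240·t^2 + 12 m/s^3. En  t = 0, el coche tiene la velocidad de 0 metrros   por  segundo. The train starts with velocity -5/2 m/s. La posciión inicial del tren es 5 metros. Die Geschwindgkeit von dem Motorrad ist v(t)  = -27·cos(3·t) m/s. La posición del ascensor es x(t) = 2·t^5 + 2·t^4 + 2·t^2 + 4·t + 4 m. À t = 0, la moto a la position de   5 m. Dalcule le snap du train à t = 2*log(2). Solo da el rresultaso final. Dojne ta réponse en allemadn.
s(2*log(2)) = 5/32.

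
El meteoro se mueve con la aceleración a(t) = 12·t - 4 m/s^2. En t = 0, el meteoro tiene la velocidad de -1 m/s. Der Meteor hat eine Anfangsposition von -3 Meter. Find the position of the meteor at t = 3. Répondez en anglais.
Starting from acceleration a(t) = 12·t - 4, we take 2 integrals. Finding the antiderivative of a(t) and using v(0) = -1: v(t) = 6·t^2 - 4·t - 1. The antiderivative of velocity is position. Using x(0) = -3, we get x(t) = 2·t^3 - 2·t^2 - t - 3. Using x(t) = 2·t^3 - 2·t^2 - t - 3 and substituting t = 3, we find x = 30.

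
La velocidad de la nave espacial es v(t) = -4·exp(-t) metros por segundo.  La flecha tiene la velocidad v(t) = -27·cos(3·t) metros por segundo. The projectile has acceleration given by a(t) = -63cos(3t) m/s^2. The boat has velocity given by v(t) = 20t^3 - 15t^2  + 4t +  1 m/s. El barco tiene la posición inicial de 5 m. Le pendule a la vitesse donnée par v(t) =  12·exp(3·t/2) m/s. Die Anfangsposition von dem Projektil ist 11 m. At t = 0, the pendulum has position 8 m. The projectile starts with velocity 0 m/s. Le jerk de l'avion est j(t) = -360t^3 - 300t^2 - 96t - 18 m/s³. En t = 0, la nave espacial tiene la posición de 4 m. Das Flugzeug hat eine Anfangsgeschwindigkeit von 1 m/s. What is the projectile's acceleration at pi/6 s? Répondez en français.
De l'équation de l'accélération a(t) = -63·cos(3·t), nous substituons t = pi/6 pour obtenir a = 0.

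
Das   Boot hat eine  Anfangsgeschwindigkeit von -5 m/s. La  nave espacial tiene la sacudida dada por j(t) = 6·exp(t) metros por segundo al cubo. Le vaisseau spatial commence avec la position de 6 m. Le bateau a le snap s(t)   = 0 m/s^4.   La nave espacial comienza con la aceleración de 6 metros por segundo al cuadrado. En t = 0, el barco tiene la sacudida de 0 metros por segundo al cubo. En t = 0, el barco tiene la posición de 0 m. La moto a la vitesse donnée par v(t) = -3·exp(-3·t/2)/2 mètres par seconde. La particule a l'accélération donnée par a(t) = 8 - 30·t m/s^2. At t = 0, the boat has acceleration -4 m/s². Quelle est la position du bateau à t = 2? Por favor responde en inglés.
We need to integrate our snap equation s(t) = 0 4 times. Finding the integral of s(t) and using j(0) = 0: j(t) = 0. Integrating jerk and using the initial condition a(0) = -4, we get a(t) = -4. The integral of acceleration is velocity. Using v(0) = -5, we get v(t) = -4·t - 5. The integral of velocity, with x(0) = 0, gives position: x(t) = -2·t^2 - 5·t. Using x(t) = -2·t^2 - 5·t and substituting t = 2, we find x = -18.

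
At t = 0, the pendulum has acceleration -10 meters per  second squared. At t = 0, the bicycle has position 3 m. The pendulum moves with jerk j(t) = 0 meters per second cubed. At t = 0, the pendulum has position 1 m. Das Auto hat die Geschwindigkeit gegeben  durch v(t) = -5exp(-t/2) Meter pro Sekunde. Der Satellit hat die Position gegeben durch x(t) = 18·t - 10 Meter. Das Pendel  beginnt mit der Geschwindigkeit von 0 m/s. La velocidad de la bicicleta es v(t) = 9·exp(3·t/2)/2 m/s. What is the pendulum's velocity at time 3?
We need to integrate our jerk equation j(t) = 0 2 times. Finding the antiderivative of j(t) and using a(0) = -10: a(t) = -10. Taking ∫a(t)dt and applying v(0) = 0, we find v(t) = -10·t. Using v(t) = -10·t and substituting t = 3, we find v = -30.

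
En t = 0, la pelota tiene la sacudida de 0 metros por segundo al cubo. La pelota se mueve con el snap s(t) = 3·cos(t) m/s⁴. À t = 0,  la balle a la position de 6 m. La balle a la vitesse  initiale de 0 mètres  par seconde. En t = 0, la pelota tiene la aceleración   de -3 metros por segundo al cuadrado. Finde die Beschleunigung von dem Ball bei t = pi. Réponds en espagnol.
Partiendo del snap s(t) = 3·cos(t), tomamos 2 antiderivadas. Tomando ∫s(t)dt y aplicando j(0) = 0, encontramos j(t) = 3·sin(t). Tomando ∫j(t)dt y aplicando a(0) = -3, encontramos a(t) = -3·cos(t). Usando a(t) = -3·cos(t) y sustituyendo t = pi, encontramos a = 3.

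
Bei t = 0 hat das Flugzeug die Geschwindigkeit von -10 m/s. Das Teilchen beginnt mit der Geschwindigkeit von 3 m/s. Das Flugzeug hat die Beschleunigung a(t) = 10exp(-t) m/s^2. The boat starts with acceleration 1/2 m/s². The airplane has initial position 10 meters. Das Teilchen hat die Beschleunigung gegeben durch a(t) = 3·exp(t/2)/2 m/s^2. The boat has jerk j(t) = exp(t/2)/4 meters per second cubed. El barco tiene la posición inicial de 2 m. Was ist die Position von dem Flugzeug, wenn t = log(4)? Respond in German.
Ausgehend von der Beschleunigung a(t) = 10·exp(-t), nehmen wir 2 Stammfunktionen. Das Integral von der Beschleunigung, mit v(0) = -10, ergibt die Geschwindigkeit: v(t) = -10·exp(-t). Durch Integration von der Geschwindigkeit und Verwendung der Anfangsbedingung x(0) = 10, erhalten wir x(t) = 10·exp(-t). Mit x(t) = 10·exp(-t) und Einsetzen von t = log(4), finden wir x = 5/2.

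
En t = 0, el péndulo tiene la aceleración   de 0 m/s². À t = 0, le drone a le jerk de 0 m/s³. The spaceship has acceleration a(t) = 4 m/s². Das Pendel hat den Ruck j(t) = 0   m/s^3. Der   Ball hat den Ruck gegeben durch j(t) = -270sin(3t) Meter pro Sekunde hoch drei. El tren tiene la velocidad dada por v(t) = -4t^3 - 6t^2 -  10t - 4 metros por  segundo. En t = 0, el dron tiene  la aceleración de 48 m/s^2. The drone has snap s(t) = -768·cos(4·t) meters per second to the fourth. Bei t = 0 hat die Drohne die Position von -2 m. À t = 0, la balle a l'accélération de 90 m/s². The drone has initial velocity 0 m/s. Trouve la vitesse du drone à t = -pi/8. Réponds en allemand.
Wir müssen das Integral unserer Gleichung für den Snap s(t) = -768·cos(4·t) 3-mal finden. Das Integral von dem Snap, mit j(0) = 0, ergibt den Ruck: j(t) = -192·sin(4·t). Das Integral von dem Ruck ist die Beschleunigung. Mit a(0) = 48 erhalten wir a(t) = 48·cos(4·t). Das Integral von der Beschleunigung, mit v(0) = 0, ergibt die Geschwindigkeit: v(t) = 12·sin(4·t). Aus der Gleichung für die Geschwindigkeit v(t) = 12·sin(4·t), setzen wir t = -pi/8 ein und erhalten v = -12.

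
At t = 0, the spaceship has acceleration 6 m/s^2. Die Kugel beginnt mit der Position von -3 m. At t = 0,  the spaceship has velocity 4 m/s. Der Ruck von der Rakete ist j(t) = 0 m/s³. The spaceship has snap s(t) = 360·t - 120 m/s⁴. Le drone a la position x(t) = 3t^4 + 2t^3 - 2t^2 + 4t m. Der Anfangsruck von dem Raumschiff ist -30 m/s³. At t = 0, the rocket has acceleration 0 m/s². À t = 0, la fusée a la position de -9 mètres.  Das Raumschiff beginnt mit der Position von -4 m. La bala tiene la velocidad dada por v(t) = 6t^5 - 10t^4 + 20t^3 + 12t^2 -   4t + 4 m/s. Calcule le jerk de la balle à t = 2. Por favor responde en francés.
Pour résoudre ceci, nous devons prendre 2 dérivées de notre équation de la vitesse v(t) = 6·t^5 - 10·t^4 + 20·t^3 + 12·t^2 - 4·t + 4. La dérivée de la vitesse donne l'accélération: a(t) = 30·t^4 - 40·t^3 + 60·t^2 + 24·t - 4. En prenant d/dt de a(t), nous trouvons j(t) = 120·t^3 - 120·t^2 + 120·t + 24. En utilisant j(t) = 120·t^3 - 120·t^2 + 120·t + 24 et en substituant t = 2, nous trouvons j = 744.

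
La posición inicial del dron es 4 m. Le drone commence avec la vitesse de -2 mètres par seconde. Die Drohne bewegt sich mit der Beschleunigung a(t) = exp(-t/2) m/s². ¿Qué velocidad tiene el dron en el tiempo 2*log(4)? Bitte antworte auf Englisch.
We need to integrate our acceleration equation a(t) = exp(-t/2) 1 time. Finding the antiderivative of a(t) and using v(0) = -2: v(t) = -2·exp(-t/2). Using v(t) = -2·exp(-t/2) and substituting t = 2*log(4), we find v = -1/2.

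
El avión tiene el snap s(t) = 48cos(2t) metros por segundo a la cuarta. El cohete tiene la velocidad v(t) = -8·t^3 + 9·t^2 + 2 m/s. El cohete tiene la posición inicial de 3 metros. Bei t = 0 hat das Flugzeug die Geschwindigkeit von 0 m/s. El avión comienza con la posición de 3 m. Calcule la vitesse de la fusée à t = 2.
Nous avons la vitesse v(t) = -8·t^3 + 9·t^2 + 2. En substituant t = 2: v(2) = -26.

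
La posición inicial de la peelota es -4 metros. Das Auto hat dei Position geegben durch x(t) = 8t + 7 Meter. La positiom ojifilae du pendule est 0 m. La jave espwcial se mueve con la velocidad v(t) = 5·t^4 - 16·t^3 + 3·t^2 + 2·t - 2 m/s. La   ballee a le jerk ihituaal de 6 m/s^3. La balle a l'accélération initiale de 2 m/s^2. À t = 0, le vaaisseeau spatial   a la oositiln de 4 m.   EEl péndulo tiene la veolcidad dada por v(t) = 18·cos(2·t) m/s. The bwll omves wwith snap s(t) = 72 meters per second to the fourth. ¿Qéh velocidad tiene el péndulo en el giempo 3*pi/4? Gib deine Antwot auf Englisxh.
Using v(t) = 18·cos(2·t) and substituting t = 3*pi/4, we find v = 0.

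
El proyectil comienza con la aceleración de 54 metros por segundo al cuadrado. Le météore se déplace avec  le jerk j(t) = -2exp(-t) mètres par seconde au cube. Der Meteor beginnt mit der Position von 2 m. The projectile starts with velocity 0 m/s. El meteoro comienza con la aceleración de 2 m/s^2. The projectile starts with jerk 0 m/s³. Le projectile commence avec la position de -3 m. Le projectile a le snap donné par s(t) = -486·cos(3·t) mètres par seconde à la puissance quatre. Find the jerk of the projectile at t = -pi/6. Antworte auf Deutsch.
Wir müssen unsere Gleichung für den Snap s(t) = -486·cos(3·t) 1-mal integrieren. Die Stammfunktion von dem Snap ist der Ruck. Mit j(0) = 0 erhalten wir j(t) = -162·sin(3·t). Mit j(t) = -162·sin(3·t) und Einsetzen von t = -pi/6, finden wir j = 162.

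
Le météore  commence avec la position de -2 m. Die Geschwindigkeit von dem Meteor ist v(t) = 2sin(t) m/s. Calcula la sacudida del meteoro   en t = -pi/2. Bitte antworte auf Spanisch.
Debemos derivar nuestra ecuación de la velocidad v(t) = 2·sin(t) 2 veces. Tomando d/dt de v(t), encontramos a(t) = 2·cos(t). La derivada de la aceleración da la sacudida: j(t) = -2·sin(t). Usando j(t) = -2·sin(t) y sustituyendo t = -pi/2, encontramos j = 2.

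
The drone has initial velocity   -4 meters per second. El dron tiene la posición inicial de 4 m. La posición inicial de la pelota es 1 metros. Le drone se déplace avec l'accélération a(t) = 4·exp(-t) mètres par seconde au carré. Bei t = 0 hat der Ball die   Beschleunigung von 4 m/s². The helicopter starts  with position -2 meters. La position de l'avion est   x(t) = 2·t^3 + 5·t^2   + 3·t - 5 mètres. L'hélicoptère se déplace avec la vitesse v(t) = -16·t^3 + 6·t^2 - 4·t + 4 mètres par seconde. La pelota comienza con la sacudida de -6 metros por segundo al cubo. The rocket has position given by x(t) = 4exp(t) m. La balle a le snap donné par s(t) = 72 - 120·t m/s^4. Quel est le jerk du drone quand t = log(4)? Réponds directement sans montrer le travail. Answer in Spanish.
j(log(4)) = -1.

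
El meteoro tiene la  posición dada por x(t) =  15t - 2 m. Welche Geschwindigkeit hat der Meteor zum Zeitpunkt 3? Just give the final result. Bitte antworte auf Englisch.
At t = 3, v = 15.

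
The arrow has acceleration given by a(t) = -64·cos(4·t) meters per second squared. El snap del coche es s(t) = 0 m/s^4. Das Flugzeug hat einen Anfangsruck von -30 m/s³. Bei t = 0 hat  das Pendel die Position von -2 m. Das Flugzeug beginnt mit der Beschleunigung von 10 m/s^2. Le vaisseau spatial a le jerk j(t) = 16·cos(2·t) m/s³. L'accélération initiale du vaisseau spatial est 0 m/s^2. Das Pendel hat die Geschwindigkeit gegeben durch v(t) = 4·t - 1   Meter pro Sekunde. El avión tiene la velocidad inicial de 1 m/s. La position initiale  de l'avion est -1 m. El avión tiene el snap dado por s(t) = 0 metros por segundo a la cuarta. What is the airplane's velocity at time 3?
We must find the integral of our snap equation s(t) = 0 3 times. Taking ∫s(t)dt and applying j(0) = -30, we find j(t) = -30. The integral of jerk is acceleration. Using a(0) = 10, we get a(t) = 10 - 30·t. Integrating acceleration and using the initial condition v(0) = 1, we get v(t) = -15·t^2 + 10·t + 1. From the given velocity equation v(t) = -15·t^2 + 10·t + 1, we substitute t = 3 to get v = -104.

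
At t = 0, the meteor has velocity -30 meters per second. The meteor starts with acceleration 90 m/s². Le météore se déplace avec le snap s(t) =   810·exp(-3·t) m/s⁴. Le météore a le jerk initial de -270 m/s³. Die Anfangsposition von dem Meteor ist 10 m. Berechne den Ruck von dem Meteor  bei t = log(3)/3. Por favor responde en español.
Necesitamos integrar nuestra ecuación del snap s(t) = 810·exp(-3·t) 1 vez. La antiderivada del snap es la sacudida. Usando j(0) = -270, obtenemos j(t) = -270·exp(-3·t). Tenemos la sacudida j(t) = -270·exp(-3·t). Sustituyendo t = log(3)/3: j(log(3)/3) = -90.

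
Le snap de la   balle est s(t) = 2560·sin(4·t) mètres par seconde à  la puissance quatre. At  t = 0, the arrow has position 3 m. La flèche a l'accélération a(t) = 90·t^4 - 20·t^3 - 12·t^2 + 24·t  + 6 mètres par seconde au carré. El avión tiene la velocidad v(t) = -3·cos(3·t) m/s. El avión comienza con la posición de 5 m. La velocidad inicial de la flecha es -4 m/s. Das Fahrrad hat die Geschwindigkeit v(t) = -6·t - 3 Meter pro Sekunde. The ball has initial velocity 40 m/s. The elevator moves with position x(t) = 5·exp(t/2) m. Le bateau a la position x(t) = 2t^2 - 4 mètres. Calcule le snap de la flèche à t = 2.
Pour résoudre ceci, nous devons prendre 2 dérivées de notre équation de l'accélération a(t) = 90·t^4 - 20·t^3 - 12·t^2 + 24·t + 6. La dérivée de l'accélération donne le jerk: j(t) = 360·t^3 - 60·t^2 - 24·t + 24. En prenant d/dt de j(t), nous trouvons s(t) = 1080·t^2 - 120·t - 24. En utilisant s(t) = 1080·t^2 - 120·t - 24 et en substituant t = 2, nous trouvons s = 4056.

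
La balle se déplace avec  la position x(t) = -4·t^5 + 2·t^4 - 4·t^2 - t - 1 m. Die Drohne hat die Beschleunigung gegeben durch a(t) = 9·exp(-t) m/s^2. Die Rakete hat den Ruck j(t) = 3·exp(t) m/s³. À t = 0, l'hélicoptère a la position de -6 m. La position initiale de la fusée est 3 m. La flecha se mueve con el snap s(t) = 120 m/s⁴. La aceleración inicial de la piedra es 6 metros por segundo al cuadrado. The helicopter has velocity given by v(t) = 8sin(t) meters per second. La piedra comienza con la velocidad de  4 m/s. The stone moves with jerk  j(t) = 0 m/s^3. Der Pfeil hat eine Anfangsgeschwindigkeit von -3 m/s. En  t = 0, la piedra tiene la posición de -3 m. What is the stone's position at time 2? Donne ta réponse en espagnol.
Debemos encontrar la antiderivada de nuestra ecuación de la sacudida j(t) = 0 3 veces. La integral de la sacudida es la aceleración. Usando a(0) = 6, obtenemos a(t) = 6. Integrando la aceleración y usando la condición inicial v(0) = 4, obtenemos v(t) = 6·t + 4. Integrando la velocidad y usando la condición inicial x(0) = -3, obtenemos x(t) = 3·t^2 + 4·t - 3. De la ecuación de la posición x(t) = 3·t^2 + 4·t - 3, sustituimos t = 2 para obtener x = 17.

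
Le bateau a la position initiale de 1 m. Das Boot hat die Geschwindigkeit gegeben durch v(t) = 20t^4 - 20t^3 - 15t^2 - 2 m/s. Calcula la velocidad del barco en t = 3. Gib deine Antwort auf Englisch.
We have velocity v(t) = 20·t^4 - 20·t^3 - 15·t^2 - 2. Substituting t = 3: v(3) = 943.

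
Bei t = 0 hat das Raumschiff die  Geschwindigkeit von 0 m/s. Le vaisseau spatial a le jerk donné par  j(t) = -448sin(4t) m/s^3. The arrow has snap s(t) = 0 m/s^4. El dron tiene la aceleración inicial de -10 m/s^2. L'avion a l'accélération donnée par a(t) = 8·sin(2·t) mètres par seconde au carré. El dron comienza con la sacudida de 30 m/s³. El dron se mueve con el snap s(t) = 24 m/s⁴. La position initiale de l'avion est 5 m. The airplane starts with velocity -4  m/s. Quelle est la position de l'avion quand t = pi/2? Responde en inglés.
Starting from acceleration a(t) = 8·sin(2·t), we take 2 antiderivatives. The antiderivative of acceleration is velocity. Using v(0) = -4, we get v(t) = -4·cos(2·t). Integrating velocity and using the initial condition x(0) = 5, we get x(t) = 5 - 2·sin(2·t). Using x(t) = 5 - 2·sin(2·t) and substituting t = pi/2, we find x = 5.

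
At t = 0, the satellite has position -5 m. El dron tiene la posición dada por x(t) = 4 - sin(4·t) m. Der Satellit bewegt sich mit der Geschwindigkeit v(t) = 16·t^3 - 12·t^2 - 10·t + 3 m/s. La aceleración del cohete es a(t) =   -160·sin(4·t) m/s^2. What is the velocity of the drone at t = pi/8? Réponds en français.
Pour résoudre ceci, nous devons prendre 1 dérivée de notre équation de la position x(t) = 4 - sin(4·t). En dérivant la position, nous obtenons la vitesse: v(t) = -4·cos(4·t). De l'équation de la vitesse v(t) = -4·cos(4·t), nous substituons t = pi/8 pour obtenir v = 0.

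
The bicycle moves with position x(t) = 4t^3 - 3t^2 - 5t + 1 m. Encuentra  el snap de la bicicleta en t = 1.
Para resolver esto, necesitamos tomar 4 derivadas de nuestra ecuación de la posición x(t) = 4·t^3 - 3·t^2 - 5·t + 1. Derivando la posición, obtenemos la velocidad: v(t) = 12·t^2 - 6·t - 5. Derivando la velocidad, obtenemos la aceleración: a(t) = 24·t - 6. Derivando la aceleración, obtenemos la sacudida: j(t) = 24. Tomando d/dt de j(t), encontramos s(t) = 0. Tenemos el snap s(t) = 0. Sustituyendo t = 1: s(1) = 0.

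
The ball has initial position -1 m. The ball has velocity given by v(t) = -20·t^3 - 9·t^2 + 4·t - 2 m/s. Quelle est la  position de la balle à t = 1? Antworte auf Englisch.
To find the answer, we compute 1 antiderivative of v(t) = -20·t^3 - 9·t^2 + 4·t - 2. Integrating velocity and using the initial condition x(0) = -1, we get x(t) = -5·t^4 - 3·t^3 + 2·t^2 - 2·t - 1. From the given position equation x(t) = -5·t^4 - 3·t^3 + 2·t^2 - 2·t - 1, we substitute t = 1 to get x = -9.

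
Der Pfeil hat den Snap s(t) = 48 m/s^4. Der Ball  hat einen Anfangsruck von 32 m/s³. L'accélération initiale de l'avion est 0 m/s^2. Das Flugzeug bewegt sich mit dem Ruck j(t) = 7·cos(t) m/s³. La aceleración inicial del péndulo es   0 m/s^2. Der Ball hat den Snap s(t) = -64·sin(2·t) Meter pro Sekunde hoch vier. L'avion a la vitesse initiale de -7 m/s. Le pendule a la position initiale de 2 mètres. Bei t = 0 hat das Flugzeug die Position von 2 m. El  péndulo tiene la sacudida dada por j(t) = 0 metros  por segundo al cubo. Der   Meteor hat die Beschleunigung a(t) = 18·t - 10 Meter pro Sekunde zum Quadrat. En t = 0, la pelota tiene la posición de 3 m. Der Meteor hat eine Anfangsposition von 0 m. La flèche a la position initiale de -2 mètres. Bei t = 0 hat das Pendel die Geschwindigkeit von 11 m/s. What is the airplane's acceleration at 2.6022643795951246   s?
Starting from jerk j(t) = 7·cos(t), we take 1 integral. The antiderivative of jerk is acceleration. Using a(0) = 0, we get a(t) = 7·sin(t). Using a(t) = 7·sin(t) and substituting t = 2.6022643795951246, we find a = 3.59491811333918.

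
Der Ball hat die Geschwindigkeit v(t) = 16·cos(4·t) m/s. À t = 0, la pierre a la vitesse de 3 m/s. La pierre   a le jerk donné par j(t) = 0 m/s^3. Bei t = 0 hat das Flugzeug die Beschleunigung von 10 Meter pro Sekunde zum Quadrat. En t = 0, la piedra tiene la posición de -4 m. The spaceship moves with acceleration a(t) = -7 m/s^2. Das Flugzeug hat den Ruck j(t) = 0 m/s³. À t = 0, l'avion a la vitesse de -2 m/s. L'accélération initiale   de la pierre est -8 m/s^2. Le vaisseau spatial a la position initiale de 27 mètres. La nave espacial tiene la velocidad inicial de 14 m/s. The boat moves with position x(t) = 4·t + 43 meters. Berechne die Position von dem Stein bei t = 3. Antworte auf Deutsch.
Um dies zu lösen, müssen wir 3 Stammfunktionen unserer Gleichung für den Ruck j(t) = 0 finden. Mit ∫j(t)dt und Anwendung von a(0) = -8, finden wir a(t) = -8. Das Integral von der Beschleunigung, mit v(0) = 3, ergibt die Geschwindigkeit: v(t) = 3 - 8·t. Durch Integration von der Geschwindigkeit und Verwendung der Anfangsbedingung x(0) = -4, erhalten wir x(t) = -4·t^2 + 3·t - 4. Mit x(t) = -4·t^2 + 3·t - 4 und Einsetzen von t = 3, finden wir x = -31.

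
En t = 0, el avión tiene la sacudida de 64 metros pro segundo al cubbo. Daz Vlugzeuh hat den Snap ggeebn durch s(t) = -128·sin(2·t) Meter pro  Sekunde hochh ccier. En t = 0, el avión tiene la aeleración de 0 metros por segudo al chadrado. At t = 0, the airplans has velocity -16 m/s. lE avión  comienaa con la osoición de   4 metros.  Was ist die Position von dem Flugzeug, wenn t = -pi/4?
Ausgehend von dem Snap s(t) = -128·sin(2·t), nehmen wir 4 Stammfunktionen. Durch Integration von dem Snap und Verwendung der Anfangsbedingung j(0) = 64, erhalten wir j(t) = 64·cos(2·t). Die Stammfunktion von dem Ruck ist die Beschleunigung. Mit a(0) = 0 erhalten wir a(t) = 32·sin(2·t). Durch Integration von der Beschleunigung und Verwendung der Anfangsbedingung v(0) = -16, erhalten wir v(t) = -16·cos(2·t). Durch Integration von der Geschwindigkeit und Verwendung der Anfangsbedingung x(0) = 4, erhalten wir x(t) = 4 - 8·sin(2·t). Wir haben die Position x(t) = 4 - 8·sin(2·t). Durch Einsetzen von t = -pi/4: x(-pi/4) = 12.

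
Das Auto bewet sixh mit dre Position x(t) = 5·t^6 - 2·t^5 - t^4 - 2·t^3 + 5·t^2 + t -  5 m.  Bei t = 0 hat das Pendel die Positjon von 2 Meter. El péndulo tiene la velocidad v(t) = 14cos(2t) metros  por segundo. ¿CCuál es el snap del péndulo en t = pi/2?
Debemos derivar nuestra ecuación de la velocidad v(t) = 14·cos(2·t) 3 veces. Derivando la velocidad, obtenemos la aceleración: a(t) = -28·sin(2·t). Tomando d/dt de a(t), encontramos j(t) = -56·cos(2·t). Derivando la sacudida, obtenemos el snap: s(t) = 112·sin(2·t). Usando s(t) = 112·sin(2·t) y sustituyendo t = pi/2, encontramos s = 0.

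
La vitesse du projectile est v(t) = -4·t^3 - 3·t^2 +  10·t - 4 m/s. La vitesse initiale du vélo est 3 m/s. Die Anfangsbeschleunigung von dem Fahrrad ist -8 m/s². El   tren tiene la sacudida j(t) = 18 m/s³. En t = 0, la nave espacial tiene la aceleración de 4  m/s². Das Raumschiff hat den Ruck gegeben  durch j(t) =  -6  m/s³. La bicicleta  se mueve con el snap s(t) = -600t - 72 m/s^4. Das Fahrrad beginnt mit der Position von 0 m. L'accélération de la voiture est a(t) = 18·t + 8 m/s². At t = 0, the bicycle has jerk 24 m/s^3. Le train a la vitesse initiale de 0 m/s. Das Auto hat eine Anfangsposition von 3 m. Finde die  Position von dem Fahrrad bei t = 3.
Ausgehend von dem Snap s(t) = -600·t - 72, nehmen wir 4 Integrale. Das Integral von dem Snap ist der Ruck. Mit j(0) = 24 erhalten wir j(t) = -300·t^2 - 72·t + 24. Durch Integration von dem Ruck und Verwendung der Anfangsbedingung a(0) = -8, erhalten wir a(t) = -100·t^3 - 36·t^2 + 24·t - 8. Mit ∫a(t)dt und Anwendung von v(0) = 3, finden wir v(t) = -25·t^4 - 12·t^3 + 12·t^2 - 8·t + 3. Die Stammfunktion von der Geschwindigkeit, mit x(0) = 0, ergibt die Position: x(t) = -5·t^5 - 3·t^4 + 4·t^3 - 4·t^2 + 3·t. Mit x(t) = -5·t^5 - 3·t^4 + 4·t^3 - 4·t^2 + 3·t und Einsetzen von t = 3, finden wir x = -1377.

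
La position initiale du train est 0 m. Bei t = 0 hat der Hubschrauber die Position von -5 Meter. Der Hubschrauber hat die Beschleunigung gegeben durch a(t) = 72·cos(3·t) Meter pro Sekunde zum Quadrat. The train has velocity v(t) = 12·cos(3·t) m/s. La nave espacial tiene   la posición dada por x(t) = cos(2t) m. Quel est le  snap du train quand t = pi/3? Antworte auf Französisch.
En partant de la vitesse v(t) = 12·cos(3·t), nous prenons 3 dérivées. La dérivée de la vitesse donne l'accélération: a(t) = -36·sin(3·t). En prenant d/dt de a(t), nous trouvons j(t) = -108·cos(3·t). En dérivant le jerk, nous obtenons le snap: s(t) = 324·sin(3·t). Nous avons le snap s(t) = 324·sin(3·t). En substituant t = pi/3: s(pi/3) = 0.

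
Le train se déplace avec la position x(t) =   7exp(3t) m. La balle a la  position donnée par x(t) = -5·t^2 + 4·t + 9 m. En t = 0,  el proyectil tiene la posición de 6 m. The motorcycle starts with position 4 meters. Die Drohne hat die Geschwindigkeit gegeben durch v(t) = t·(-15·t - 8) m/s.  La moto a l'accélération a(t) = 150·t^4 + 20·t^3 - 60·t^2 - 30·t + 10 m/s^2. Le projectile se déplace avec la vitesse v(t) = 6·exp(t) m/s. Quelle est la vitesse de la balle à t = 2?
Pour résoudre ceci, nous devons prendre 1 dérivée de notre équation de la position x(t) = -5·t^2 + 4·t + 9. En prenant d/dt de x(t), nous trouvons v(t) = 4 - 10·t. En utilisant v(t) = 4 - 10·t et en substituant t = 2, nous trouvons v = -16.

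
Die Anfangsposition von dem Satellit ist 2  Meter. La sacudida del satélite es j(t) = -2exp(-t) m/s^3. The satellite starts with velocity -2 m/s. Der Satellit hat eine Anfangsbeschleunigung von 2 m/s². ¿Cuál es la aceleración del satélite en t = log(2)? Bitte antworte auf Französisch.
Nous devons trouver l'intégrale de notre équation du jerk j(t) = -2·exp(-t) 1 fois. En intégrant le jerk et en utilisant la condition initiale a(0) = 2, nous obtenons a(t) = 2·exp(-t). En utilisant a(t) = 2·exp(-t) et en substituant t = log(2), nous trouvons a = 1.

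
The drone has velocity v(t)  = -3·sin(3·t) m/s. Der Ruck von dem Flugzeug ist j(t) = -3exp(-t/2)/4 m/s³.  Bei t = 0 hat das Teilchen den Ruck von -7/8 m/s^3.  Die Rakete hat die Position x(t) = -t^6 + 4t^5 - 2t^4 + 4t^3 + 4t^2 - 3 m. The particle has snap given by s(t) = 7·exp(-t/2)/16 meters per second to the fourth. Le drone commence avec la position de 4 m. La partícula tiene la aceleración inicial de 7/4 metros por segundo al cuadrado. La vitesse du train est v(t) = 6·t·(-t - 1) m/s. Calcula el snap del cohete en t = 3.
Para resolver esto, necesitamos tomar 4 derivadas de nuestra ecuación de la posición x(t) = -t^6 + 4·t^5 - 2·t^4 + 4·t^3 + 4·t^2 - 3. Tomando d/dt de x(t), encontramos v(t) = -6·t^5 + 20·t^4 - 8·t^3 + 12·t^2 + 8·t. Derivando la velocidad, obtenemos la aceleración: a(t) = -30·t^4 + 80·t^3 - 24·t^2 + 24·t + 8. Derivando la aceleración, obtenemos la sacudida: j(t) = -120·t^3 + 240·t^2 - 48·t + 24. Tomando d/dt de j(t), encontramos s(t) = -360·t^2 + 480·t - 48. Tenemos el snap s(t) = -360·t^2 + 480·t - 48. Sustituyendo t = 3: s(3) = -1848.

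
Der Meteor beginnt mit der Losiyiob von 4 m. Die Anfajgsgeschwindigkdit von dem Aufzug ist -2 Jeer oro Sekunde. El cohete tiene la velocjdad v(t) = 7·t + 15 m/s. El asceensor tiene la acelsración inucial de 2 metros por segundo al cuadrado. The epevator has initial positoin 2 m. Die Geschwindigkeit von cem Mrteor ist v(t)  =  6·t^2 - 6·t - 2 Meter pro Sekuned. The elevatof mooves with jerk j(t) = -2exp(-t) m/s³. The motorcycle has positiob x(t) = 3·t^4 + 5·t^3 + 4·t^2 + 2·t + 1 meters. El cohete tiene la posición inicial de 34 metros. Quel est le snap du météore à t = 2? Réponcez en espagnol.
Para resolver esto, necesitamos tomar 3 derivadas de nuestra ecuación de la velocidad v(t) = 6·t^2 - 6·t - 2. La derivada de la velocidad da la aceleración: a(t) = 12·t - 6. Tomando d/dt de a(t), encontramos j(t) = 12. La derivada de la sacudida da el snap: s(t) = 0. Tenemos el snap s(t) = 0. Sustituyendo t = 2: s(2) = 0.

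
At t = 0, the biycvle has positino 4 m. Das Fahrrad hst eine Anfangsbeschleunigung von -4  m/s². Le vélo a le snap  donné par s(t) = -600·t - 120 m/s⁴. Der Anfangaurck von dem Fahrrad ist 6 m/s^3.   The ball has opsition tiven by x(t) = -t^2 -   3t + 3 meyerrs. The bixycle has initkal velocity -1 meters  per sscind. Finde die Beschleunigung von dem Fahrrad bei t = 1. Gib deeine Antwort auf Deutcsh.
Um dies zu lösen, müssen wir 2 Integrale unserer Gleichung für den Snap s(t) = -600·t - 120 finden. Die Stammfunktion von dem Snap ist der Ruck. Mit j(0) = 6 erhalten wir j(t) = -300·t^2 - 120·t + 6. Durch Integration von dem Ruck und Verwendung der Anfangsbedingung a(0) = -4, erhalten wir a(t) = -100·t^3 - 60·t^2 + 6·t - 4. Aus der Gleichung für die Beschleunigung a(t) = -100·t^3 - 60·t^2 + 6·t - 4, setzen wir t = 1 ein und erhalten a = -158.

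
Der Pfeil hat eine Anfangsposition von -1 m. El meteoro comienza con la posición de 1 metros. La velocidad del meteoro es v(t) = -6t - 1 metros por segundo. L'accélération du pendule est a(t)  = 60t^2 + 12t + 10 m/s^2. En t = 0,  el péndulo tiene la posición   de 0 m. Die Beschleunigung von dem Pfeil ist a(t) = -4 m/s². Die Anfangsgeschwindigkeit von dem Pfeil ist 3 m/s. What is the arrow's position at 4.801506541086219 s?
To solve this, we need to take 2 integrals of our acceleration equation a(t) = -4. Taking ∫a(t)dt and applying v(0) = 3, we find v(t) = 3 - 4·t. Integrating velocity and using the initial condition x(0) = -1, we get x(t) = -2·t^2 + 3·t - 1. Using x(t) = -2·t^2 + 3·t - 1 and substituting t = 4.801506541086219, we find x = -32.7044105049288.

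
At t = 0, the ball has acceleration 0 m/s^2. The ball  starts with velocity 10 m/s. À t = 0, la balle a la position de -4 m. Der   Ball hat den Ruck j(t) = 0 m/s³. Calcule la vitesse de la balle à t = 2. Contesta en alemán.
Ausgehend von dem Ruck j(t) = 0, nehmen wir 2 Stammfunktionen. Die Stammfunktion von dem Ruck ist die Beschleunigung. Mit a(0) = 0 erhalten wir a(t) = 0. Durch Integration von der Beschleunigung und Verwendung der Anfangsbedingung v(0) = 10, erhalten wir v(t) = 10. Mit v(t) = 10 und Einsetzen von t = 2, finden wir v = 10.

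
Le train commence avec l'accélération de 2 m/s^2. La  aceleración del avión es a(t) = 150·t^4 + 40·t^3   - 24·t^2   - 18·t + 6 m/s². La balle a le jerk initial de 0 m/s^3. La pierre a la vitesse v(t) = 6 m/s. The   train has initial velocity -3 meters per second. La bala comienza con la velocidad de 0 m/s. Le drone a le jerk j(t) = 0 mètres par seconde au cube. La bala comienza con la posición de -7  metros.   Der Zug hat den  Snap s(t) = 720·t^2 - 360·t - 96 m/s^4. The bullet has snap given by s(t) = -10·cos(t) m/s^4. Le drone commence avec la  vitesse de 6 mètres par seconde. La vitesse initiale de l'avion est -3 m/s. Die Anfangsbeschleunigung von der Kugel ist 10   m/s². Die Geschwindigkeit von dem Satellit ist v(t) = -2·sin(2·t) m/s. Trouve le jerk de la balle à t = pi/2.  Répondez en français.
En partant du snap s(t) = -10·cos(t), nous prenons 1 intégrale. En prenant ∫s(t)dt et en appliquant j(0) = 0, nous trouvons j(t) = -10·sin(t). De l'équation du jerk j(t) = -10·sin(t), nous substituons t = pi/2 pour obtenir j = -10.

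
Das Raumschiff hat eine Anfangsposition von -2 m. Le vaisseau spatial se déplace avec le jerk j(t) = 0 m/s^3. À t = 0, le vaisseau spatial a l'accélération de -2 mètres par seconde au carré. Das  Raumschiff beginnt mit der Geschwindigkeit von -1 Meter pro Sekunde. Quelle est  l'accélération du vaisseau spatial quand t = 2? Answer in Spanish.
Necesitamos integrar nuestra ecuación de la sacudida j(t) = 0 1 vez. Integrando la sacudida y usando la condición inicial a(0) = -2, obtenemos a(t) = -2. Usando a(t) = -2 y sustituyendo t = 2, encontramos a = -2.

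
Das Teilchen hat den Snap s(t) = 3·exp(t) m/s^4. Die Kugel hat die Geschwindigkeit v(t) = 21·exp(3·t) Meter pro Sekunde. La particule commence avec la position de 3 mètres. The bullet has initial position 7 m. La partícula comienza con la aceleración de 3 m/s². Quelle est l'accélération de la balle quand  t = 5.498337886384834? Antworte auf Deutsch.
Um dies zu lösen, müssen wir 1 Ableitung unserer Gleichung für die Geschwindigkeit v(t) = 21·exp(3·t) nehmen. Mit d/dt von v(t) finden wir a(t) = 63·exp(3·t). Wir haben die Beschleunigung a(t) = 63·exp(3·t). Durch Einsetzen von t = 5.498337886384834: a(5.498337886384834) = 918404410.182504.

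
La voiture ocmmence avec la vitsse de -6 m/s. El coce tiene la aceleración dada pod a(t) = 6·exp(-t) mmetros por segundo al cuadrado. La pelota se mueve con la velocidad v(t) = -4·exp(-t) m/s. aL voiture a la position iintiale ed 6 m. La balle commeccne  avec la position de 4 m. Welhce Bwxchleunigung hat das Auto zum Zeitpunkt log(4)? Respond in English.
Using a(t) = 6·exp(-t) and substituting t = log(4), we find a = 3/2.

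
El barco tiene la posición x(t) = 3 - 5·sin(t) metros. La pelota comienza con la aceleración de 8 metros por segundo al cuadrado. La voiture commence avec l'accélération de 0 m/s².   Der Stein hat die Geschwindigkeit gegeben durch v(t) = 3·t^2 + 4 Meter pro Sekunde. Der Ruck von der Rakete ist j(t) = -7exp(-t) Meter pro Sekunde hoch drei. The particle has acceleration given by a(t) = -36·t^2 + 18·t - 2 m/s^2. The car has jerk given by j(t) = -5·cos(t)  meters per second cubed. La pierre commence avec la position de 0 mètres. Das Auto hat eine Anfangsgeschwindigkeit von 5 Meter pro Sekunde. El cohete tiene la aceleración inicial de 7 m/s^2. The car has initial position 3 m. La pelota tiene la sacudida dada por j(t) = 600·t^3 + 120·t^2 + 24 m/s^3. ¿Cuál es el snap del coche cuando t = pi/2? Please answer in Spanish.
Partiendo de la sacudida j(t) = -5·cos(t), tomamos 1 derivada. La derivada de la sacudida da el snap: s(t) = 5·sin(t). Tenemos el snap s(t) = 5·sin(t). Sustituyendo t = pi/2: s(pi/2) = 5.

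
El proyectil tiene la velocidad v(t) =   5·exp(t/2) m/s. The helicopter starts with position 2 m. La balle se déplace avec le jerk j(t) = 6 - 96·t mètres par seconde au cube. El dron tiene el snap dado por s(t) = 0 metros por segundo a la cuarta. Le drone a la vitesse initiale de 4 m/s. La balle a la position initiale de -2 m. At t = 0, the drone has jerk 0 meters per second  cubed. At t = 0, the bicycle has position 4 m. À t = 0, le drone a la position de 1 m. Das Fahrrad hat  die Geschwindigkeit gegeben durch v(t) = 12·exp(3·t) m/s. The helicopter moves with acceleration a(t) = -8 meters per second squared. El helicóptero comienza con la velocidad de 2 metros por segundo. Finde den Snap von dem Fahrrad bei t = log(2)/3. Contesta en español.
Debemos derivar nuestra ecuación de la velocidad v(t) = 12·exp(3·t) 3 veces. Derivando la velocidad, obtenemos la aceleración: a(t) = 36·exp(3·t). Tomando d/dt de a(t), encontramos j(t) = 108·exp(3·t). Tomando d/dt de j(t), encontramos s(t) = 324·exp(3·t). De la ecuación del snap s(t) = 324·exp(3·t), sustituimos t = log(2)/3 para obtener s = 648.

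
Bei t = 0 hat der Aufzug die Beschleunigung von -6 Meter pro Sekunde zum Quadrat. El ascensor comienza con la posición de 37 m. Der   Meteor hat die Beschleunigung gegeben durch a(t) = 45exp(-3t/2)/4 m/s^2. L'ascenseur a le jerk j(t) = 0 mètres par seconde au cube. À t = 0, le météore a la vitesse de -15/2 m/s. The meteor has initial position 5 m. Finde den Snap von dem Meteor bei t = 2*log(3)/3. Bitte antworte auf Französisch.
Nous devons dériver notre équation de l'accélération a(t) = 45·exp(-3·t/2)/4 2 fois. En dérivant l'accélération, nous obtenons le jerk: j(t) = -135·exp(-3·t/2)/8. En dérivant le jerk, nous obtenons le snap: s(t) = 405·exp(-3·t/2)/16. De l'équation du snap s(t) = 405·exp(-3·t/2)/16, nous substituons t = 2*log(3)/3 pour obtenir s = 135/16.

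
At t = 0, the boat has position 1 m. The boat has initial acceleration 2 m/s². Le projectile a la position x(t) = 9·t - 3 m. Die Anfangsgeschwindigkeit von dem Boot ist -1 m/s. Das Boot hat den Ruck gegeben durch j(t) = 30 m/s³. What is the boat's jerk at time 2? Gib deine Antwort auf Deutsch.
Wir haben den Ruck j(t) = 30. Durch Einsetzen von t = 2: j(2) = 30.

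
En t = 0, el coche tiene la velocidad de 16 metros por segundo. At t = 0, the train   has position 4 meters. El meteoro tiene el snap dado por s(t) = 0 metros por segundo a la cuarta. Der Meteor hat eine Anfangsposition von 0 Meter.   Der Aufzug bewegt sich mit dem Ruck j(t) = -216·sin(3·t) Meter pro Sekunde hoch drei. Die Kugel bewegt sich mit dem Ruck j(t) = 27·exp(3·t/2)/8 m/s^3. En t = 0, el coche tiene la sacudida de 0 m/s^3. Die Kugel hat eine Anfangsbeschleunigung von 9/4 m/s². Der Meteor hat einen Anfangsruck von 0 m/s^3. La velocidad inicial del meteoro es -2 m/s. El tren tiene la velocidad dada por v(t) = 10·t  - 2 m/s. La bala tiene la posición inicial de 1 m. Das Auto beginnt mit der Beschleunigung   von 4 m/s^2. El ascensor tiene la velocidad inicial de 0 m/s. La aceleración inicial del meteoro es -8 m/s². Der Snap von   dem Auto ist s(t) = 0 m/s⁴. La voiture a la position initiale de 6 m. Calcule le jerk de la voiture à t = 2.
Nous devons trouver la primitive de notre équation du snap s(t) = 0 1 fois. En prenant ∫s(t)dt et en appliquant j(0) = 0, nous trouvons j(t) = 0. De l'équation du jerk j(t) = 0, nous substituons t = 2 pour obtenir j = 0.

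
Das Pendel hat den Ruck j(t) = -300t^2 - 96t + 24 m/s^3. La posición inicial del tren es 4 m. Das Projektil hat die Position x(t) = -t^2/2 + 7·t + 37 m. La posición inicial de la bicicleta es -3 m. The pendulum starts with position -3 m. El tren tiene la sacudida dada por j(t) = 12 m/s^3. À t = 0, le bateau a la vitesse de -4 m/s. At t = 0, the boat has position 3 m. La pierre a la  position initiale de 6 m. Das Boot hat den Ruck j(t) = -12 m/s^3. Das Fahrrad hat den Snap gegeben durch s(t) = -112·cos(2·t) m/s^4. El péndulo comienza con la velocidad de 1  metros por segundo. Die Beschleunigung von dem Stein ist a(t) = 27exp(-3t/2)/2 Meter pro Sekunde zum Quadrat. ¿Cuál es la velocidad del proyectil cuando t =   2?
Para resolver esto, necesitamos tomar 1 derivada de nuestra ecuación de la posición x(t) = -t^2/2 + 7·t + 37. Tomando d/dt de x(t), encontramos v(t) = 7 - t. Usando v(t) = 7 - t y sustituyendo t = 2, encontramos v = 5.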